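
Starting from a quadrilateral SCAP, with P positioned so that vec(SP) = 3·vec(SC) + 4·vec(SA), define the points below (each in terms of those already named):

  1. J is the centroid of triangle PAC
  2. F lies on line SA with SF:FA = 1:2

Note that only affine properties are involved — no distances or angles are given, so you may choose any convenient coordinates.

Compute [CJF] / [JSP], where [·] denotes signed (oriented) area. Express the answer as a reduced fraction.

[CJF]:[JSP] = -16/3

Choose coordinates S = (0, 0), C = (1, 0), A = (0, 1), P = (3, 4).
1. J is the centroid of triangle PAC ⇒ J = (4/3, 5/3)
2. F lies on line SA with SF:FA = 1:2 ⇒ F = (0, 1/3)
2·[CJF] = 16/9, 2·[JSP] = -1/3
[CJF]:[JSP] = 16/9:-1/3 = -16/3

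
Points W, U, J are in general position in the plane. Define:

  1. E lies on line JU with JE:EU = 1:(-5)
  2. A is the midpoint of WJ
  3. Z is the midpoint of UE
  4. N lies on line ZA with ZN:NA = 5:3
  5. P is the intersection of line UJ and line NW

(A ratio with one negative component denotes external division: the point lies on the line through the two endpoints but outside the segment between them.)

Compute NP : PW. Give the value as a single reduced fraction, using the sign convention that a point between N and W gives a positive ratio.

NP:PW = -5/16

Work in coordinates with W = (0, 0), U = (1, 0), J = (0, 1).
1. E lies on line JU with JE:EU = 1:(-5) ⇒ E = (-1/4, 5/4)
2. A is the midpoint of WJ ⇒ A = (0, 1/2)
3. Z is the midpoint of UE ⇒ Z = (3/8, 5/8)
4. N lies on line ZA with ZN:NA = 5:3 ⇒ N = (9/64, 35/64)
5. P is the intersection of line UJ and line NW ⇒ P = (9/44, 35/44)
P = N + t·(W−N) with t = -5/11, so NP:PW = t:(1−t) = -5/11:16/11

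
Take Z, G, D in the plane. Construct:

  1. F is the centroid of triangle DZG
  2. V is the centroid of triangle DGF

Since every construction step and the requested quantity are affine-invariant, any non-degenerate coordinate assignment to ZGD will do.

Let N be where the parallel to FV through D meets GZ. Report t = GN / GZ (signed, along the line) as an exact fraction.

Work in coordinates with Z = (0, 0), G = (1, 0), D = (0, 1).
1. F is the centroid of triangle DZG ⇒ F = (1/3, 1/3)
2. V is the centroid of triangle DGF ⇒ V = (4/9, 4/9)
through D parallel to FV: direction (1/9, 1/9); meets GZ at N = (-1, 0)
N = G + t·(Z−G) with t = 2

t = 2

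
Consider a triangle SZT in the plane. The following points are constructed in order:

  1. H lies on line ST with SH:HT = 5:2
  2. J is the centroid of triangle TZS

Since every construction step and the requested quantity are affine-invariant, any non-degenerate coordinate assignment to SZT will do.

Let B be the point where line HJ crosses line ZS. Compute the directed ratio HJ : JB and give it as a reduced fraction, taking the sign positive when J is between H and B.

Set S = (0, 0), Z = (1, 0), T = (0, 1); any affine frame gives the same invariant.
1. H lies on line ST with SH:HT = 5:2 ⇒ H = (0, 5/7)
2. J is the centroid of triangle TZS ⇒ J = (1/3, 1/3)
line HJ meets ZS at B = (5/8, 0)
J = H + t·(B−H) with t = 8/15, so HJ:JB = 8/15:7/15

HJ:JB = 8/7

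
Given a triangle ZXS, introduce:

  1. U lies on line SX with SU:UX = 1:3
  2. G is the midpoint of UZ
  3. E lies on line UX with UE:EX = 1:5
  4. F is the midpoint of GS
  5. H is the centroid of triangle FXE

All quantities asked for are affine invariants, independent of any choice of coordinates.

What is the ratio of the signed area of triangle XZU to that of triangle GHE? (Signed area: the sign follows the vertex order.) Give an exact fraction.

[XZU]:[GHE] = -72/7

Set Z = (0, 0), X = (1, 0), S = (0, 1); any affine frame gives the same invariant.
1. U lies on line SX with SU:UX = 1:3 ⇒ U = (1/4, 3/4)
2. G is the midpoint of UZ ⇒ G = (1/8, 3/8)
3. E lies on line UX with UE:EX = 1:5 ⇒ E = (3/8, 5/8)
4. F is the midpoint of GS ⇒ F = (1/16, 11/16)
5. H is the centroid of triangle FXE ⇒ H = (23/48, 7/16)
2·[XZU] = -3/4, 2·[GHE] = 7/96
[XZU]:[GHE] = -3/4:7/96 = -72/7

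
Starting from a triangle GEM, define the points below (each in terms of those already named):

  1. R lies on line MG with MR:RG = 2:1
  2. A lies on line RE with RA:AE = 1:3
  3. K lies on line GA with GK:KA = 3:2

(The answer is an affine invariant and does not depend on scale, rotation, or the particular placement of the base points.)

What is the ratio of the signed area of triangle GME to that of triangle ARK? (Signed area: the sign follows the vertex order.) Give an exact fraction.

[GME]:[ARK] = -30

Set G = (0, 0), E = (1, 0), M = (0, 1); any affine frame gives the same invariant.
1. R lies on line MG with MR:RG = 2:1 ⇒ R = (0, 1/3)
2. A lies on line RE with RA:AE = 1:3 ⇒ A = (1/4, 1/4)
3. K lies on line GA with GK:KA = 3:2 ⇒ K = (3/20, 3/20)
2·[GME] = -1, 2·[ARK] = 1/30
[GME]:[ARK] = -1:1/30 = -30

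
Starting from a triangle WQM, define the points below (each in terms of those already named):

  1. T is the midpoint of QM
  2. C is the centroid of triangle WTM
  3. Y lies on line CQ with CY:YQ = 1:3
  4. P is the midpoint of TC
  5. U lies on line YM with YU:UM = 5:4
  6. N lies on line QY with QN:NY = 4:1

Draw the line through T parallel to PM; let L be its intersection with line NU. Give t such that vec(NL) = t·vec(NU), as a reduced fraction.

Work in coordinates with W = (0, 0), Q = (1, 0), M = (0, 1).
1. T is the midpoint of QM ⇒ T = (1/2, 1/2)
2. C is the centroid of triangle WTM ⇒ C = (1/6, 1/2)
3. Y lies on line CQ with CY:YQ = 1:3 ⇒ Y = (3/8, 3/8)
4. P is the midpoint of TC ⇒ P = (1/3, 1/2)
5. U lies on line YM with YU:UM = 5:4 ⇒ U = (1/6, 13/18)
6. N lies on line QY with QN:NY = 4:1 ⇒ N = (1/2, 3/10)
through T parallel to PM: direction (-1/3, 1/2); meets NU at L = (19/14, -11/14)
L = N + t·(U−N) with t = -18/7

t = -18/7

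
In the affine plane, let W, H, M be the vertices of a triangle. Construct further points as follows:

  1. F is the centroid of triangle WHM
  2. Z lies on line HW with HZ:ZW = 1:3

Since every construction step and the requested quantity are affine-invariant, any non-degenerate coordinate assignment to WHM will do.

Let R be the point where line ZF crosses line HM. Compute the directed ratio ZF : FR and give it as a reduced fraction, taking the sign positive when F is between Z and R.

ZF:FR = -1/4

Work in coordinates with W = (0, 0), H = (1, 0), M = (0, 1).
1. F is the centroid of triangle WHM ⇒ F = (1/3, 1/3)
2. Z lies on line HW with HZ:ZW = 1:3 ⇒ Z = (3/4, 0)
line ZF meets HM at R = (2, -1)
F = Z + t·(R−Z) with t = -1/3, so ZF:FR = -1/3:4/3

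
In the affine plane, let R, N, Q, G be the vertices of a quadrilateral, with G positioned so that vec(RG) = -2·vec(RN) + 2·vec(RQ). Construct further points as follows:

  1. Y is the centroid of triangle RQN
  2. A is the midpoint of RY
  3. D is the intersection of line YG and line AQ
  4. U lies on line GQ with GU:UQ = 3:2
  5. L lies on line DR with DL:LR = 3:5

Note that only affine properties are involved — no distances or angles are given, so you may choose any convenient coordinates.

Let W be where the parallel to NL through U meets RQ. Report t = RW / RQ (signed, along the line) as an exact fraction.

Set R = (0, 0), N = (1, 0), Q = (0, 1), G = (-2, 2); any affine frame gives the same invariant.
1. Y is the centroid of triangle RQN ⇒ Y = (1/3, 1/3)
2. A is the midpoint of RY ⇒ A = (1/6, 1/6)
3. D is the intersection of line YG and line AQ ⇒ D = (1/10, 1/2)
4. U lies on line GQ with GU:UQ = 3:2 ⇒ U = (-4/5, 7/5)
5. L lies on line DR with DL:LR = 3:5 ⇒ L = (1/16, 5/16)
through U parallel to NL: direction (-15/16, 5/16); meets RQ at W = (0, 17/15)
W = R + t·(Q−R) with t = 17/15

t = 17/15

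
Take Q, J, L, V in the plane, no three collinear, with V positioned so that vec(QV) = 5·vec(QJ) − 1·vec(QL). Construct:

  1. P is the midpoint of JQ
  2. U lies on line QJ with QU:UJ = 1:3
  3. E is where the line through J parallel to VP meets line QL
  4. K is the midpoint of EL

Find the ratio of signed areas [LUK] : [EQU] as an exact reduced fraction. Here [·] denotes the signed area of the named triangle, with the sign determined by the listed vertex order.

[LUK]:[EQU] = -7/4

Work in coordinates with Q = (0, 0), J = (1, 0), L = (0, 1), V = (5, -1).
1. P is the midpoint of JQ ⇒ P = (1/2, 0)
2. U lies on line QJ with QU:UJ = 1:3 ⇒ U = (1/4, 0)
3. E is where the line through J parallel to VP meets line QL ⇒ E = (0, 2/9)
4. K is the midpoint of EL ⇒ K = (0, 11/18)
2·[LUK] = -7/72, 2·[EQU] = 1/18
[LUK]:[EQU] = -7/72:1/18 = -7/4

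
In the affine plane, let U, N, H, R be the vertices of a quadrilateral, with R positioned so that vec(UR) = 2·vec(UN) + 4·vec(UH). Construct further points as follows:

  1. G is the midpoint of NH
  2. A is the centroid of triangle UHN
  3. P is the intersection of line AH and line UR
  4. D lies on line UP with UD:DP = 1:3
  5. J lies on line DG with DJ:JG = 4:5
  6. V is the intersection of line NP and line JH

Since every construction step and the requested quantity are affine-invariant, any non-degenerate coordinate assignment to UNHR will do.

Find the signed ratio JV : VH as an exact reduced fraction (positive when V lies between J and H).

Set U = (0, 0), N = (1, 0), H = (0, 1), R = (2, 4); any affine frame gives the same invariant.
1. G is the midpoint of NH ⇒ G = (1/2, 1/2)
2. A is the centroid of triangle UHN ⇒ A = (1/3, 1/3)
3. P is the intersection of line AH and line UR ⇒ P = (1/4, 1/2)
4. D lies on line UP with UD:DP = 1:3 ⇒ D = (1/16, 1/8)
5. J lies on line DG with DJ:JG = 4:5 ⇒ J = (37/144, 7/24)
6. V is the intersection of line NP and line JH ⇒ V = (37/232, 65/116)
V = J + t·(H−J) with t = 11/29, so JV:VH = t:(1−t) = 11/29:18/29

JV:VH = 11/18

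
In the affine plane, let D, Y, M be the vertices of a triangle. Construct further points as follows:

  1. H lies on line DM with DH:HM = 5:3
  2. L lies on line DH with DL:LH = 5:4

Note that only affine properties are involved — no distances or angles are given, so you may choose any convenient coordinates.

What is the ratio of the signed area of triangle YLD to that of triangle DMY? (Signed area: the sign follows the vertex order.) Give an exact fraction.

[YLD]:[DMY] = -25/72

Work in coordinates with D = (0, 0), Y = (1, 0), M = (0, 1).
1. H lies on line DM with DH:HM = 5:3 ⇒ H = (0, 5/8)
2. L lies on line DH with DL:LH = 5:4 ⇒ L = (0, 25/72)
2·[YLD] = 25/72, 2·[DMY] = -1
[YLD]:[DMY] = 25/72:-1 = -25/72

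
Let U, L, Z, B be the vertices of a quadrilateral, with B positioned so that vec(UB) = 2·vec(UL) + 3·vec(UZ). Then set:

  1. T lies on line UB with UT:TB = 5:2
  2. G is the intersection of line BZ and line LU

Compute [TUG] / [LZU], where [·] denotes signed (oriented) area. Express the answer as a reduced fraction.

[TUG]:[LZU] = -15/7

Work in coordinates with U = (0, 0), L = (1, 0), Z = (0, 1), B = (2, 3).
1. T lies on line UB with UT:TB = 5:2 ⇒ T = (10/7, 15/7)
2. G is the intersection of line BZ and line LU ⇒ G = (-1, 0)
2·[TUG] = -15/7, 2·[LZU] = 1
[TUG]:[LZU] = -15/7:1 = -15/7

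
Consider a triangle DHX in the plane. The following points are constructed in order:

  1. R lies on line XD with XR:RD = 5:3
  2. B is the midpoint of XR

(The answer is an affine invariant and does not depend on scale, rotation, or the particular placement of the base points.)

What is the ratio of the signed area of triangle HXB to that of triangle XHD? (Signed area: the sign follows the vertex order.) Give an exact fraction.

Assign D = (0, 0), H = (1, 0), X = (0, 1) — the answer is frame-independent, so this choice is without loss of generality.
1. R lies on line XD with XR:RD = 5:3 ⇒ R = (0, 3/8)
2. B is the midpoint of XR ⇒ B = (0, 11/16)
2·[HXB] = 5/16, 2·[XHD] = -1
[HXB]:[XHD] = 5/16:-1 = -5/16

[HXB]:[XHD] = -5/16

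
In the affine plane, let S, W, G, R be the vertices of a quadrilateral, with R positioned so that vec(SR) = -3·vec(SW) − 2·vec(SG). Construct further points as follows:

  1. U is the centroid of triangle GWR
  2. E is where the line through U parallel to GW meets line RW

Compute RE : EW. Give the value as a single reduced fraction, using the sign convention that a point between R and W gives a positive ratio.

RE:EW = 2

Set S = (0, 0), W = (1, 0), G = (0, 1), R = (-3, -2); any affine frame gives the same invariant.
1. U is the centroid of triangle GWR ⇒ U = (-2/3, -1/3)
2. E is where the line through U parallel to GW meets line RW ⇒ E = (-1/3, -2/3)
E = R + t·(W−R) with t = 2/3, so RE:EW = t:(1−t) = 2/3:1/3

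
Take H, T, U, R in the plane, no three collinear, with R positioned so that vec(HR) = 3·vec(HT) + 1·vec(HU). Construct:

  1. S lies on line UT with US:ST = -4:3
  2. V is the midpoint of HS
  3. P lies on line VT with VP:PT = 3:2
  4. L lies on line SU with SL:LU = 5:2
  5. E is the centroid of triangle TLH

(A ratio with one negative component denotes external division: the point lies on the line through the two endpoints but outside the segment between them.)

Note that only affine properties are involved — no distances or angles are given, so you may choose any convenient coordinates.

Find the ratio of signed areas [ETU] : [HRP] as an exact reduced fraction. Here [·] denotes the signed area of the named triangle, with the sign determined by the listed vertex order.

Work in coordinates with H = (0, 0), T = (1, 0), U = (0, 1), R = (3, 1).
1. S lies on line UT with US:ST = -4:3 ⇒ S = (4, -3)
2. V is the midpoint of HS ⇒ V = (2, -3/2)
3. P lies on line VT with VP:PT = 3:2 ⇒ P = (7/5, -3/5)
4. L lies on line SU with SL:LU = 5:2 ⇒ L = (8/7, -1/7)
5. E is the centroid of triangle TLH ⇒ E = (5/7, -1/21)
2·[ETU] = 1/3, 2·[HRP] = -16/5
[ETU]:[HRP] = 1/3:-16/5 = -5/48

[ETU]:[HRP] = -5/48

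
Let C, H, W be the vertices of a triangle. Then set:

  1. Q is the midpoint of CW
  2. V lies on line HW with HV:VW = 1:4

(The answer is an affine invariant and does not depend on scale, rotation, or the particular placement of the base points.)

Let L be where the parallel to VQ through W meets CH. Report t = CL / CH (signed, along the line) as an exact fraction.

t = 8/3

Work in coordinates with C = (0, 0), H = (1, 0), W = (0, 1).
1. Q is the midpoint of CW ⇒ Q = (0, 1/2)
2. V lies on line HW with HV:VW = 1:4 ⇒ V = (4/5, 1/5)
through W parallel to VQ: direction (-4/5, 3/10); meets CH at L = (8/3, 0)
L = C + t·(H−C) with t = 8/3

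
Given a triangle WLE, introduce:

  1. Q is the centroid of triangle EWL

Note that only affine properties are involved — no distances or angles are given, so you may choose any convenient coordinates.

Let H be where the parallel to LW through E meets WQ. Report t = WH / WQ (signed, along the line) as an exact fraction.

Assign W = (0, 0), L = (1, 0), E = (0, 1) — the answer is frame-independent, so this choice is without loss of generality.
1. Q is the centroid of triangle EWL ⇒ Q = (1/3, 1/3)
through E parallel to LW: direction (-1, 0); meets WQ at H = (1, 1)
H = W + t·(Q−W) with t = 3

t = 3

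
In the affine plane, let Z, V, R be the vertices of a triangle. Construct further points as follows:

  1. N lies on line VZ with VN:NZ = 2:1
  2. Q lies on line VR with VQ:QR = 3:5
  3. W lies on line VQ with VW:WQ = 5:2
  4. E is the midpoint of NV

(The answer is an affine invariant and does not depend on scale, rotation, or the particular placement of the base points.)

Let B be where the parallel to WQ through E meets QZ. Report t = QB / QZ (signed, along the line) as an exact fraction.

Set Z = (0, 0), V = (1, 0), R = (0, 1); any affine frame gives the same invariant.
1. N lies on line VZ with VN:NZ = 2:1 ⇒ N = (1/3, 0)
2. Q lies on line VR with VQ:QR = 3:5 ⇒ Q = (5/8, 3/8)
3. W lies on line VQ with VW:WQ = 5:2 ⇒ W = (41/56, 15/56)
4. E is the midpoint of NV ⇒ E = (2/3, 0)
through E parallel to WQ: direction (-3/28, 3/28); meets QZ at B = (5/12, 1/4)
B = Q + t·(Z−Q) with t = 1/3

t = 1/3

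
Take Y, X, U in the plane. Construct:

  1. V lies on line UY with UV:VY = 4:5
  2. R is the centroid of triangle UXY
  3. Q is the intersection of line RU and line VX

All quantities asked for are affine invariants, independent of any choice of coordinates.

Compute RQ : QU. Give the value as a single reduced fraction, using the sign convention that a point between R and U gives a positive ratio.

RQ:QU = 1/12

Choose coordinates Y = (0, 0), X = (1, 0), U = (0, 1).
1. V lies on line UY with UV:VY = 4:5 ⇒ V = (0, 5/9)
2. R is the centroid of triangle UXY ⇒ R = (1/3, 1/3)
3. Q is the intersection of line RU and line VX ⇒ Q = (4/13, 5/13)
Q = R + t·(U−R) with t = 1/13, so RQ:QU = t:(1−t) = 1/13:12/13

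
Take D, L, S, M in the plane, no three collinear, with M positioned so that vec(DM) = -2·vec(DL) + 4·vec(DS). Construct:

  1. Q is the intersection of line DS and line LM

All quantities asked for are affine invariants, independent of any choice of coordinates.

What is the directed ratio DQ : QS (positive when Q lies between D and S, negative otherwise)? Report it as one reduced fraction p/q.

Choose coordinates D = (0, 0), L = (1, 0), S = (0, 1), M = (-2, 4).
1. Q is the intersection of line DS and line LM ⇒ Q = (0, 4/3)
Q = D + t·(S−D) with t = 4/3, so DQ:QS = t:(1−t) = 4/3:-1/3

DQ:QS = -4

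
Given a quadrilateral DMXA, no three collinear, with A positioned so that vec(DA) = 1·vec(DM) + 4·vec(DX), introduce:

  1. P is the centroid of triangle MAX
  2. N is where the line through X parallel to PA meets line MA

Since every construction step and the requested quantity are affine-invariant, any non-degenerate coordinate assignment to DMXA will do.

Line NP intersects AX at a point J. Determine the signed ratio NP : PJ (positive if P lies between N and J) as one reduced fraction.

NP:PJ = -4

Work in coordinates with D = (0, 0), M = (1, 0), X = (0, 1), A = (1, 4).
1. P is the centroid of triangle MAX ⇒ P = (2/3, 5/3)
2. N is where the line through X parallel to PA meets line MA ⇒ N = (1, 8)
line NP meets AX at J = (3/4, 13/4)
P = N + t·(J−N) with t = 4/3, so NP:PJ = 4/3:-1/3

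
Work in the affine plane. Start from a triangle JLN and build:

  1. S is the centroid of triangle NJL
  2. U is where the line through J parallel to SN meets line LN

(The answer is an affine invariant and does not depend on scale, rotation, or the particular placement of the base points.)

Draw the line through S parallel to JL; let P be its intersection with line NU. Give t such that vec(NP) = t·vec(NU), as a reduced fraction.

t = -2/3

Set J = (0, 0), L = (1, 0), N = (0, 1); any affine frame gives the same invariant.
1. S is the centroid of triangle NJL ⇒ S = (1/3, 1/3)
2. U is where the line through J parallel to SN meets line LN ⇒ U = (-1, 2)
through S parallel to JL: direction (1, 0); meets NU at P = (2/3, 1/3)
P = N + t·(U−N) with t = -2/3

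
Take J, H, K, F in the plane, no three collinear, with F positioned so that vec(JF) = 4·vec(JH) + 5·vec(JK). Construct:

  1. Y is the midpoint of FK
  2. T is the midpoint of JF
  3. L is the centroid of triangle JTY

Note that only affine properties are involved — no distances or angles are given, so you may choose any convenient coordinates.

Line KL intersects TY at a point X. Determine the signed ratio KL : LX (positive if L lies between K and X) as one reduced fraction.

KL:LX = 2

Choose coordinates J = (0, 0), H = (1, 0), K = (0, 1), F = (4, 5).
1. Y is the midpoint of FK ⇒ Y = (2, 3)
2. T is the midpoint of JF ⇒ T = (2, 5/2)
3. L is the centroid of triangle JTY ⇒ L = (4/3, 11/6)
line KL meets TY at X = (2, 9/4)
L = K + t·(X−K) with t = 2/3, so KL:LX = 2/3:1/3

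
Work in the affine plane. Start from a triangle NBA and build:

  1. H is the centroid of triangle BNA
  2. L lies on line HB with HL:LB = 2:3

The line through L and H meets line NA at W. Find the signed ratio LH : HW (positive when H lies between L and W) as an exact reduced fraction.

Choose coordinates N = (0, 0), B = (1, 0), A = (0, 1).
1. H is the centroid of triangle BNA ⇒ H = (1/3, 1/3)
2. L lies on line HB with HL:LB = 2:3 ⇒ L = (3/5, 1/5)
line LH meets NA at W = (0, 1/2)
H = L + t·(W−L) with t = 4/9, so LH:HW = 4/9:5/9

LH:HW = 4/5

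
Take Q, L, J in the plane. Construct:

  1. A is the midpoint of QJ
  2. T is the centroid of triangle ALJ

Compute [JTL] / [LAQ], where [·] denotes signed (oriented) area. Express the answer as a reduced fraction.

Assign Q = (0, 0), L = (1, 0), J = (0, 1) — the answer is frame-independent, so this choice is without loss of generality.
1. A is the midpoint of QJ ⇒ A = (0, 1/2)
2. T is the centroid of triangle ALJ ⇒ T = (1/3, 1/2)
2·[JTL] = 1/6, 2·[LAQ] = 1/2
[JTL]:[LAQ] = 1/6:1/2 = 1/3

[JTL]:[LAQ] = 1/3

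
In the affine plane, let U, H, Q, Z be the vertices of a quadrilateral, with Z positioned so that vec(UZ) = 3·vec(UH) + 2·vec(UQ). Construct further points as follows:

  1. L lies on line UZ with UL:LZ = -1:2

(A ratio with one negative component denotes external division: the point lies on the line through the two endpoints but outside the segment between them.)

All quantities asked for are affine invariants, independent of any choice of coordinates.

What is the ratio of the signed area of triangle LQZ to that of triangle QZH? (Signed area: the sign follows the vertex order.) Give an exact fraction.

[LQZ]:[QZH] = 3/2

Set U = (0, 0), H = (1, 0), Q = (0, 1), Z = (3, 2); any affine frame gives the same invariant.
1. L lies on line UZ with UL:LZ = -1:2 ⇒ L = (-3, -2)
2·[LQZ] = -6, 2·[QZH] = -4
[LQZ]:[QZH] = -6:-4 = 3/2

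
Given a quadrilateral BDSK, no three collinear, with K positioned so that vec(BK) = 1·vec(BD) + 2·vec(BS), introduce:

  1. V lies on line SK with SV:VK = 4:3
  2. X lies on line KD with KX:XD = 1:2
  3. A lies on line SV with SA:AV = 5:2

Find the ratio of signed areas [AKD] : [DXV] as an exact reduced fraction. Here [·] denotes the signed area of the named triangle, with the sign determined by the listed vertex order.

[AKD]:[DXV] = -29/14

Set B = (0, 0), D = (1, 0), S = (0, 1), K = (1, 2); any affine frame gives the same invariant.
1. V lies on line SK with SV:VK = 4:3 ⇒ V = (4/7, 11/7)
2. X lies on line KD with KX:XD = 1:2 ⇒ X = (1, 4/3)
3. A lies on line SV with SA:AV = 5:2 ⇒ A = (20/49, 69/49)
2·[AKD] = -58/49, 2·[DXV] = 4/7
[AKD]:[DXV] = -58/49:4/7 = -29/14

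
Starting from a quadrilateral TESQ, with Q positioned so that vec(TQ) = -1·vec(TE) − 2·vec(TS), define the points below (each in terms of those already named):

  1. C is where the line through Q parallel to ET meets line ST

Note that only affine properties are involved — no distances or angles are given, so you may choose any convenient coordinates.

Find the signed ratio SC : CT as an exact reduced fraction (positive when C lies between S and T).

SC:CT = -3/2

Assign T = (0, 0), E = (1, 0), S = (0, 1), Q = (-1, -2) — the answer is frame-independent, so this choice is without loss of generality.
1. C is where the line through Q parallel to ET meets line ST ⇒ C = (0, -2)
C = S + t·(T−S) with t = 3, so SC:CT = t:(1−t) = 3:-2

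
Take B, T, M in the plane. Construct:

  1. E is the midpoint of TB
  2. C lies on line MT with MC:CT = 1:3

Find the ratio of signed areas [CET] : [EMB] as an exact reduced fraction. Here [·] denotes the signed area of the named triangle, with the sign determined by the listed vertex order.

[CET]:[EMB] = 3/4

Work in coordinates with B = (0, 0), T = (1, 0), M = (0, 1).
1. E is the midpoint of TB ⇒ E = (1/2, 0)
2. C lies on line MT with MC:CT = 1:3 ⇒ C = (1/4, 3/4)
2·[CET] = 3/8, 2·[EMB] = 1/2
[CET]:[EMB] = 3/8:1/2 = 3/4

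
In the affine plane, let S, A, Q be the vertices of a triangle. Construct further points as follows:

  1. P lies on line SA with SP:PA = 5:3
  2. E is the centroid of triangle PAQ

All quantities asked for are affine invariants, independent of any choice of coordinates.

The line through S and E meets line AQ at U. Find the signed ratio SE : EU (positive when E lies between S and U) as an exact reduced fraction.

SE:EU = 7

Choose coordinates S = (0, 0), A = (1, 0), Q = (0, 1).
1. P lies on line SA with SP:PA = 5:3 ⇒ P = (5/8, 0)
2. E is the centroid of triangle PAQ ⇒ E = (13/24, 1/3)
line SE meets AQ at U = (13/21, 8/21)
E = S + t·(U−S) with t = 7/8, so SE:EU = 7/8:1/8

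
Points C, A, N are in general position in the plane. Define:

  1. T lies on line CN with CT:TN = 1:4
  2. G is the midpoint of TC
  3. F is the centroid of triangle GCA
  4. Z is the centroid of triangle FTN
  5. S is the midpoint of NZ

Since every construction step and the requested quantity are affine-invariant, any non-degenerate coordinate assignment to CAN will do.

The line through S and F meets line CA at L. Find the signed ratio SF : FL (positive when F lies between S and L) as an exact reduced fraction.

SF:FL = 121/6

Assign C = (0, 0), A = (1, 0), N = (0, 1) — the answer is frame-independent, so this choice is without loss of generality.
1. T lies on line CN with CT:TN = 1:4 ⇒ T = (0, 1/5)
2. G is the midpoint of TC ⇒ G = (0, 1/10)
3. F is the centroid of triangle GCA ⇒ F = (1/3, 1/30)
4. Z is the centroid of triangle FTN ⇒ Z = (1/9, 37/90)
5. S is the midpoint of NZ ⇒ S = (1/18, 127/180)
line SF meets CA at L = (42/121, 0)
F = S + t·(L−S) with t = 121/127, so SF:FL = 121/127:6/127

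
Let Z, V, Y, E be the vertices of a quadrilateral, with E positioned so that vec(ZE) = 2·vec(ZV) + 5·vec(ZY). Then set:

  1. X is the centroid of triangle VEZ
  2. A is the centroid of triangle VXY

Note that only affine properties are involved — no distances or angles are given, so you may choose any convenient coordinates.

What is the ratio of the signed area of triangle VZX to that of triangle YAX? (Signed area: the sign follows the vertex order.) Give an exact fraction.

[VZX]:[YAX] = -3

Set Z = (0, 0), V = (1, 0), Y = (0, 1), E = (2, 5); any affine frame gives the same invariant.
1. X is the centroid of triangle VEZ ⇒ X = (1, 5/3)
2. A is the centroid of triangle VXY ⇒ A = (2/3, 8/9)
2·[VZX] = -5/3, 2·[YAX] = 5/9
[VZX]:[YAX] = -5/3:5/9 = -3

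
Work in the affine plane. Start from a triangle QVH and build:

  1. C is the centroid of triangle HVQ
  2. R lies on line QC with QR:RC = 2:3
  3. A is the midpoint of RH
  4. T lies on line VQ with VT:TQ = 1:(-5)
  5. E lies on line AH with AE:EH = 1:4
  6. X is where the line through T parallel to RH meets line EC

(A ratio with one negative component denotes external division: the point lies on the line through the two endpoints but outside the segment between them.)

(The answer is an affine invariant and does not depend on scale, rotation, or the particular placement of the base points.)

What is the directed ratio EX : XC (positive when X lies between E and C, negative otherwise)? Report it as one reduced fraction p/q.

Choose coordinates Q = (0, 0), V = (1, 0), H = (0, 1).
1. C is the centroid of triangle HVQ ⇒ C = (1/3, 1/3)
2. R lies on line QC with QR:RC = 2:3 ⇒ R = (2/15, 2/15)
3. A is the midpoint of RH ⇒ A = (1/15, 17/30)
4. T lies on line VQ with VT:TQ = 1:(-5) ⇒ T = (5/4, 0)
5. E lies on line AH with AE:EH = 1:4 ⇒ E = (4/75, 49/75)
6. X is where the line through T parallel to RH meets line EC ⇒ X = (83/60, -13/15)
X = E + t·(C−E) with t = 19/4, so EX:XC = t:(1−t) = 19/4:-15/4

EX:XC = -19/15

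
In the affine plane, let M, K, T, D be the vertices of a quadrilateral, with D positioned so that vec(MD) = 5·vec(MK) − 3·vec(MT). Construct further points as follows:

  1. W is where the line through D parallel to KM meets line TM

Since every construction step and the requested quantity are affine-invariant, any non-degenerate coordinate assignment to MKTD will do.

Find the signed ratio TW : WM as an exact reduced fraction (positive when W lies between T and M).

TW:WM = -4/3

Choose coordinates M = (0, 0), K = (1, 0), T = (0, 1), D = (5, -3).
1. W is where the line through D parallel to KM meets line TM ⇒ W = (0, -3)
W = T + t·(M−T) with t = 4, so TW:WM = t:(1−t) = 4:-3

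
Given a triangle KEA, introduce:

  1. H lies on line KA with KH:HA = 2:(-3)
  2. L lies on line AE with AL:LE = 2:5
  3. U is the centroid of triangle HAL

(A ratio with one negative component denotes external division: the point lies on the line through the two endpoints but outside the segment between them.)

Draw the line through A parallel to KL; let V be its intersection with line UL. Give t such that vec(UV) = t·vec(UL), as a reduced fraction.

Work in coordinates with K = (0, 0), E = (1, 0), A = (0, 1).
1. H lies on line KA with KH:HA = 2:(-3) ⇒ H = (0, -2)
2. L lies on line AE with AL:LE = 2:5 ⇒ L = (2/7, 5/7)
3. U is the centroid of triangle HAL ⇒ U = (2/21, -2/21)
through A parallel to KL: direction (2/7, 5/7); meets UL at V = (6/7, 22/7)
V = U + t·(L−U) with t = 4

t = 4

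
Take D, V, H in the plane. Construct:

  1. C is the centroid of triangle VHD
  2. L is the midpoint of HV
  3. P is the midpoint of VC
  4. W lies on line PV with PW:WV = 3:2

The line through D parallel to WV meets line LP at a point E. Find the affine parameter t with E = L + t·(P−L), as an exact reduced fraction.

Set D = (0, 0), V = (1, 0), H = (0, 1); any affine frame gives the same invariant.
1. C is the centroid of triangle VHD ⇒ C = (1/3, 1/3)
2. L is the midpoint of HV ⇒ L = (1/2, 1/2)
3. P is the midpoint of VC ⇒ P = (2/3, 1/6)
4. W lies on line PV with PW:WV = 3:2 ⇒ W = (13/15, 1/15)
through D parallel to WV: direction (2/15, -1/15); meets LP at E = (1, -1/2)
E = L + t·(P−L) with t = 3

t = 3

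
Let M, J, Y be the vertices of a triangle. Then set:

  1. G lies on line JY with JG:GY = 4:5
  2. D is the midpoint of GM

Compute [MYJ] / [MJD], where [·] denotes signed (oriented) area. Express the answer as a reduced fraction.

Choose coordinates M = (0, 0), J = (1, 0), Y = (0, 1).
1. G lies on line JY with JG:GY = 4:5 ⇒ G = (5/9, 4/9)
2. D is the midpoint of GM ⇒ D = (5/18, 2/9)
2·[MYJ] = -1, 2·[MJD] = 2/9
[MYJ]:[MJD] = -1:2/9 = -9/2

[MYJ]:[MJD] = -9/2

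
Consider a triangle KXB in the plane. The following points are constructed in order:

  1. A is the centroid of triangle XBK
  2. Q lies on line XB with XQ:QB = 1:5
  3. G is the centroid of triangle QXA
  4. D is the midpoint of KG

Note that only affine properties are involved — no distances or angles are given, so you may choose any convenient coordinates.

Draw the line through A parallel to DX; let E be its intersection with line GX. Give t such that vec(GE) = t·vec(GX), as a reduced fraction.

t = -8/9

Work in coordinates with K = (0, 0), X = (1, 0), B = (0, 1).
1. A is the centroid of triangle XBK ⇒ A = (1/3, 1/3)
2. Q lies on line XB with XQ:QB = 1:5 ⇒ Q = (5/6, 1/6)
3. G is the centroid of triangle QXA ⇒ G = (13/18, 1/6)
4. D is the midpoint of KG ⇒ D = (13/36, 1/12)
through A parallel to DX: direction (23/36, -1/12); meets GX at E = (77/162, 17/54)
E = G + t·(X−G) with t = -8/9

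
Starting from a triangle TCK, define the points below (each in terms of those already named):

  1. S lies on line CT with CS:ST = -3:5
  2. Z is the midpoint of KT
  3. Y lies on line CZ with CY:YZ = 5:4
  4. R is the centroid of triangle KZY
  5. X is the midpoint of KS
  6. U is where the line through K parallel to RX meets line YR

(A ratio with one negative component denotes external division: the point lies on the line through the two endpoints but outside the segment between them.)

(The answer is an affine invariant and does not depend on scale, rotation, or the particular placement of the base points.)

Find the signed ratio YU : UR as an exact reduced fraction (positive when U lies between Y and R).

YU:UR = -163/94

Assign T = (0, 0), C = (1, 0), K = (0, 1) — the answer is frame-independent, so this choice is without loss of generality.
1. S lies on line CT with CS:ST = -3:5 ⇒ S = (5/2, 0)
2. Z is the midpoint of KT ⇒ Z = (0, 1/2)
3. Y lies on line CZ with CY:YZ = 5:4 ⇒ Y = (4/9, 5/18)
4. R is the centroid of triangle KZY ⇒ R = (4/27, 16/27)
5. X is the midpoint of KS ⇒ X = (5/4, 1/2)
6. U is where the line through K parallel to RX meets line YR ⇒ U = (-476/1863, 1903/1863)
U = Y + t·(R−Y) with t = 163/69, so YU:UR = t:(1−t) = 163/69:-94/69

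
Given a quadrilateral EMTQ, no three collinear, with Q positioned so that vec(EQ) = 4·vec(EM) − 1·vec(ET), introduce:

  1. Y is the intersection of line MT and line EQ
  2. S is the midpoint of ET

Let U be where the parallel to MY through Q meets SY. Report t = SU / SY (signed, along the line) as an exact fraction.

t = 5

Set E = (0, 0), M = (1, 0), T = (0, 1), Q = (4, -1); any affine frame gives the same invariant.
1. Y is the intersection of line MT and line EQ ⇒ Y = (4/3, -1/3)
2. S is the midpoint of ET ⇒ S = (0, 1/2)
through Q parallel to MY: direction (1/3, -1/3); meets SY at U = (20/3, -11/3)
U = S + t·(Y−S) with t = 5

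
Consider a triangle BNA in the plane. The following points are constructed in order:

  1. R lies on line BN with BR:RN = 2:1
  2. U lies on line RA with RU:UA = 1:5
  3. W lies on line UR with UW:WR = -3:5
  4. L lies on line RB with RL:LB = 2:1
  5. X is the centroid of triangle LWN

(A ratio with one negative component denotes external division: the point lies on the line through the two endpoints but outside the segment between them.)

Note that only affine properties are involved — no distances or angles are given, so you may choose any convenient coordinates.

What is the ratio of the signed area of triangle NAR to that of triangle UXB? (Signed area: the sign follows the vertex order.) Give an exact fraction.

Assign B = (0, 0), N = (1, 0), A = (0, 1) — the answer is frame-independent, so this choice is without loss of generality.
1. R lies on line BN with BR:RN = 2:1 ⇒ R = (2/3, 0)
2. U lies on line RA with RU:UA = 1:5 ⇒ U = (5/9, 1/6)
3. W lies on line UR with UW:WR = -3:5 ⇒ W = (7/18, 5/12)
4. L lies on line RB with RL:LB = 2:1 ⇒ L = (2/9, 0)
5. X is the centroid of triangle LWN ⇒ X = (29/54, 5/36)
2·[NAR] = 1/3, 2·[UXB] = -1/81
[NAR]:[UXB] = 1/3:-1/81 = -27

[NAR]:[UXB] = -27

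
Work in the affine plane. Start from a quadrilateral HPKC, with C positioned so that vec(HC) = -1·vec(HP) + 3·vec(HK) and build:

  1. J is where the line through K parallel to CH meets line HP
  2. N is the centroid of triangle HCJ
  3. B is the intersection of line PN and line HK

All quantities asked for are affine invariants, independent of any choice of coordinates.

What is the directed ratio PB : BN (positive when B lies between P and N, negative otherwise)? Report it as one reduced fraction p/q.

Set H = (0, 0), P = (1, 0), K = (0, 1), C = (-1, 3); any affine frame gives the same invariant.
1. J is where the line through K parallel to CH meets line HP ⇒ J = (1/3, 0)
2. N is the centroid of triangle HCJ ⇒ N = (-2/9, 1)
3. B is the intersection of line PN and line HK ⇒ B = (0, 9/11)
B = P + t·(N−P) with t = 9/11, so PB:BN = t:(1−t) = 9/11:2/11

PB:BN = 9/2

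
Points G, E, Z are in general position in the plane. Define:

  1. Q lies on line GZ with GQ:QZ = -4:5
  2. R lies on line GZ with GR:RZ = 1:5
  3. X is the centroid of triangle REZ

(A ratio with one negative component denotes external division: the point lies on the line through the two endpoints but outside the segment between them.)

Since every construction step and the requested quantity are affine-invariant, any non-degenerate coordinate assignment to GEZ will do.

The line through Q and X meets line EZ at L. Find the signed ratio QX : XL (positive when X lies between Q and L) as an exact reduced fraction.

Assign G = (0, 0), E = (1, 0), Z = (0, 1) — the answer is frame-independent, so this choice is without loss of generality.
1. Q lies on line GZ with GQ:QZ = -4:5 ⇒ Q = (0, -4)
2. R lies on line GZ with GR:RZ = 1:5 ⇒ R = (0, 1/6)
3. X is the centroid of triangle REZ ⇒ X = (1/3, 7/18)
line QX meets EZ at L = (6/17, 11/17)
X = Q + t·(L−Q) with t = 17/18, so QX:XL = 17/18:1/18

QX:XL = 17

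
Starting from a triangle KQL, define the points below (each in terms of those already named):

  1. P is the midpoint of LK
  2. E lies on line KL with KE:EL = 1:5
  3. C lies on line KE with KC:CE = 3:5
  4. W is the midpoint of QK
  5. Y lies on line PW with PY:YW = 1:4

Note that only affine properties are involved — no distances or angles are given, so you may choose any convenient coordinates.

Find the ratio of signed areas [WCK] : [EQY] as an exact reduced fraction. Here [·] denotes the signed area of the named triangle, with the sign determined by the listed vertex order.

[WCK]:[EQY] = 1/8

Choose coordinates K = (0, 0), Q = (1, 0), L = (0, 1).
1. P is the midpoint of LK ⇒ P = (0, 1/2)
2. E lies on line KL with KE:EL = 1:5 ⇒ E = (0, 1/6)
3. C lies on line KE with KC:CE = 3:5 ⇒ C = (0, 1/16)
4. W is the midpoint of QK ⇒ W = (1/2, 0)
5. Y lies on line PW with PY:YW = 1:4 ⇒ Y = (1/10, 2/5)
2·[WCK] = 1/32, 2·[EQY] = 1/4
[WCK]:[EQY] = 1/32:1/4 = 1/8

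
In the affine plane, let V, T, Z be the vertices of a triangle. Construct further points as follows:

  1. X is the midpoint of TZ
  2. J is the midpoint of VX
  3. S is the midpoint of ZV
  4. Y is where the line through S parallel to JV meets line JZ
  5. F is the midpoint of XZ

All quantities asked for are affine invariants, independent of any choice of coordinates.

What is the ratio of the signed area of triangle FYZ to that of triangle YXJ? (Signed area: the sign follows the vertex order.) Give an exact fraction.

Work in coordinates with V = (0, 0), T = (1, 0), Z = (0, 1).
1. X is the midpoint of TZ ⇒ X = (1/2, 1/2)
2. J is the midpoint of VX ⇒ J = (1/4, 1/4)
3. S is the midpoint of ZV ⇒ S = (0, 1/2)
4. Y is where the line through S parallel to JV meets line JZ ⇒ Y = (1/8, 5/8)
5. F is the midpoint of XZ ⇒ F = (1/4, 3/4)
2·[FYZ] = -1/16, 2·[YXJ] = -1/8
[FYZ]:[YXJ] = -1/16:-1/8 = 1/2

[FYZ]:[YXJ] = 1/2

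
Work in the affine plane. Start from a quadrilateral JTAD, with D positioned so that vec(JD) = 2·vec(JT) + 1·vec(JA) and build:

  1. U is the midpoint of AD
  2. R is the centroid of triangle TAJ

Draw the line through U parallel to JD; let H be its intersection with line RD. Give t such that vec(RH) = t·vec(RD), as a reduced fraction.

t = -2

Assign J = (0, 0), T = (1, 0), A = (0, 1), D = (2, 1) — the answer is frame-independent, so this choice is without loss of generality.
1. U is the midpoint of AD ⇒ U = (1, 1)
2. R is the centroid of triangle TAJ ⇒ R = (1/3, 1/3)
through U parallel to JD: direction (2, 1); meets RD at H = (-3, -1)
H = R + t·(D−R) with t = -2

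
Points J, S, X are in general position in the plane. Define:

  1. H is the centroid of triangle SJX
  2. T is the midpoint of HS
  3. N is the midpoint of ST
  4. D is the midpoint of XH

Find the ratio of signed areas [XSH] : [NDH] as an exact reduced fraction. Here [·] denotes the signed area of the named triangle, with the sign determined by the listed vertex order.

Assign J = (0, 0), S = (1, 0), X = (0, 1) — the answer is frame-independent, so this choice is without loss of generality.
1. H is the centroid of triangle SJX ⇒ H = (1/3, 1/3)
2. T is the midpoint of HS ⇒ T = (2/3, 1/6)
3. N is the midpoint of ST ⇒ N = (5/6, 1/12)
4. D is the midpoint of XH ⇒ D = (1/6, 2/3)
2·[XSH] = -1/3, 2·[NDH] = 1/8
[XSH]:[NDH] = -1/3:1/8 = -8/3

[XSH]:[NDH] = -8/3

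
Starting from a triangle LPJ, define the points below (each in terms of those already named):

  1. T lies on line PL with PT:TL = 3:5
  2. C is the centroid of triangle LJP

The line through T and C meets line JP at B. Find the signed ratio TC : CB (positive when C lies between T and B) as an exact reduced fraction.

TC:CB = 1/8

Set L = (0, 0), P = (1, 0), J = (0, 1); any affine frame gives the same invariant.
1. T lies on line PL with PT:TL = 3:5 ⇒ T = (5/8, 0)
2. C is the centroid of triangle LJP ⇒ C = (1/3, 1/3)
line TC meets JP at B = (-2, 3)
C = T + t·(B−T) with t = 1/9, so TC:CB = 1/9:8/9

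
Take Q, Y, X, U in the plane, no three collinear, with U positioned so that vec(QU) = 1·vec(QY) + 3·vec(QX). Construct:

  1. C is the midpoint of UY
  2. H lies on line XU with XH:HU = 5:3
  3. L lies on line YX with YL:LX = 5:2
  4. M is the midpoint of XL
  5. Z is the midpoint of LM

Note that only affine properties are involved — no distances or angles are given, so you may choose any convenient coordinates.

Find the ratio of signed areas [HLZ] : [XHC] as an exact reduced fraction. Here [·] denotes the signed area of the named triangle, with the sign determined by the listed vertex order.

[HLZ]:[XHC] = 1/7

Assign Q = (0, 0), Y = (1, 0), X = (0, 1), U = (1, 3) — the answer is frame-independent, so this choice is without loss of generality.
1. C is the midpoint of UY ⇒ C = (1, 3/2)
2. H lies on line XU with XH:HU = 5:3 ⇒ H = (5/8, 9/4)
3. L lies on line YX with YL:LX = 5:2 ⇒ L = (2/7, 5/7)
4. M is the midpoint of XL ⇒ M = (1/7, 6/7)
5. Z is the midpoint of LM ⇒ Z = (3/14, 11/14)
2·[HLZ] = -15/112, 2·[XHC] = -15/16
[HLZ]:[XHC] = -15/112:-15/16 = 1/7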